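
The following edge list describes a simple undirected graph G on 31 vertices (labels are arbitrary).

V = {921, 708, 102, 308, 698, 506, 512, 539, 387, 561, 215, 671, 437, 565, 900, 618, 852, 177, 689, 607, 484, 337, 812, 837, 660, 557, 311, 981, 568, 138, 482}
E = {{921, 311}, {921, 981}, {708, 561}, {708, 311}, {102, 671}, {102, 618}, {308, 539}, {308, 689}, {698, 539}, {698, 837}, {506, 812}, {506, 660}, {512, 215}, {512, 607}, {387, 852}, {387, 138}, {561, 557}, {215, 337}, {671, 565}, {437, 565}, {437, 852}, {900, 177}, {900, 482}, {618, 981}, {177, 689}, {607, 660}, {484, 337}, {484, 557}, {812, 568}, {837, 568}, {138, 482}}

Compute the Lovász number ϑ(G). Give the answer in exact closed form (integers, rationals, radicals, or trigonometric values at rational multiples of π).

Vertex 852 has 2 neighbors: 387, 437.
Vertex 512 has 2 neighbors: 215, 607.
deg(539) = 2; N(539) = {308, 698}.
Vertex 387 has 2 neighbors: 852, 138.
G on 31 vertices is 2-regular; the odd cycle C_{31}.
The 16 distinct eigenvalues: [2.0, 1.959, 1.838, 1.642, 1.378, 1.058, 0.695, 0.303, -0.101, -0.501, -0.881, -1.224, -1.518, -1.749, -1.908, -1.99].
ϑ = −N·λ_min/(λ_max−λ_min) = −31·(-2*cos(pi/31))/(2−(-2*cos(pi/31))) = 31*cos(pi/31)/(cos(pi/31) + 1).
Numerically 15.4601.
α=15, χ(Ḡ)=16; ϑ=31*cos(pi/31)/(cos(pi/31) + 1) lies between (both strict).

31*cos(pi/31)/(cos(pi/31) + 1)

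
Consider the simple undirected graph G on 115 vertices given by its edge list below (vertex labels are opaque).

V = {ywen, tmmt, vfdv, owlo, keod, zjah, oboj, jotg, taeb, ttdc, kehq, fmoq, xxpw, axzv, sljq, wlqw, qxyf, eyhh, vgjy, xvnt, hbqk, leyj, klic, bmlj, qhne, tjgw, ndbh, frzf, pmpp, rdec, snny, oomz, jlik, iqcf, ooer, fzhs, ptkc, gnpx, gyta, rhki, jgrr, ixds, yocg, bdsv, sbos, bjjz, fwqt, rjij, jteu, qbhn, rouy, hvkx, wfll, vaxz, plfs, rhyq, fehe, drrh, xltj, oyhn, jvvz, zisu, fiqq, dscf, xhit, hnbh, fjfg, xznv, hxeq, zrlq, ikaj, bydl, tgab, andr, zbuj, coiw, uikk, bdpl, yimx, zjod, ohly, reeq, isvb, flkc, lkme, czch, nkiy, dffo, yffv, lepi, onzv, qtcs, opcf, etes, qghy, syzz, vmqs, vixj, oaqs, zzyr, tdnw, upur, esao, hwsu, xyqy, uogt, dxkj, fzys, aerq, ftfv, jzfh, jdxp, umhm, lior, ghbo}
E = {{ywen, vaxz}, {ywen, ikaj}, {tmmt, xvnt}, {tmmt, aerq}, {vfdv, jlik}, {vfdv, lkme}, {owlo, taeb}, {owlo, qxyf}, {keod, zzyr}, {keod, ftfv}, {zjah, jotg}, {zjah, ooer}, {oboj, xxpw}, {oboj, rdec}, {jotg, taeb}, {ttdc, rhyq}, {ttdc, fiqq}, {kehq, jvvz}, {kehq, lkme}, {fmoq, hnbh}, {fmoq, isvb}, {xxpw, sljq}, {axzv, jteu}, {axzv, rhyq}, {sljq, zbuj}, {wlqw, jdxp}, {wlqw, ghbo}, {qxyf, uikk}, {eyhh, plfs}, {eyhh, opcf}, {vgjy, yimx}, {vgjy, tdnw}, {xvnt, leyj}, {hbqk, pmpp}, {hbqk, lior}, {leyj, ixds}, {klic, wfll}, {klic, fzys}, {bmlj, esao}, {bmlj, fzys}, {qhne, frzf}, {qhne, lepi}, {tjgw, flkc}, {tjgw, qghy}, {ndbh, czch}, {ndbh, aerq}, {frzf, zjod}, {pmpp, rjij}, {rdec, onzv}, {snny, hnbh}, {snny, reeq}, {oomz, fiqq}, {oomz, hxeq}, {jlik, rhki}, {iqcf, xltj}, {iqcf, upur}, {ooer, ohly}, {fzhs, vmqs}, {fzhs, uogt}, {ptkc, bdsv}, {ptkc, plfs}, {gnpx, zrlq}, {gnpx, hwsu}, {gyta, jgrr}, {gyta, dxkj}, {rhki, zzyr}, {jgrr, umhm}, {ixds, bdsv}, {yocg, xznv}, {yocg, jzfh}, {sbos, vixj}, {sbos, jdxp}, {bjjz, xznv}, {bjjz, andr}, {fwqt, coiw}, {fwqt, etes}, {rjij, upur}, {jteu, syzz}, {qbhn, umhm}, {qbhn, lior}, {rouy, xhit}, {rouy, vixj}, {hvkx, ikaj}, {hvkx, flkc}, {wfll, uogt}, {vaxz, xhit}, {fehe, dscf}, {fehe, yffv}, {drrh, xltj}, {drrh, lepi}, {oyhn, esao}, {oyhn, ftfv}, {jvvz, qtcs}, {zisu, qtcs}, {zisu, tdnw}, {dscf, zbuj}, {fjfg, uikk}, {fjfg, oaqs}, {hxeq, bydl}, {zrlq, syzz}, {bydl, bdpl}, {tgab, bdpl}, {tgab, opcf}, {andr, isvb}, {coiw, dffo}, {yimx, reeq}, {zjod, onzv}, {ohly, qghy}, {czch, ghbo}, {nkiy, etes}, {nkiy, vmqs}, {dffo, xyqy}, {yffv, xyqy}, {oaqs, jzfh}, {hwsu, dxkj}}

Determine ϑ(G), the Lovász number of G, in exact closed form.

Vertex ooer has 2 neighbors: zjah, ohly.
Vertex vmqs has 2 neighbors: fzhs, nkiy.
Vertex hwsu has 2 neighbors: gnpx, dxkj.
Vertex yocg has 2 neighbors: xznv, jzfh.
115-vertex 2-regular graph: this is C_{115}, the 115-cycle.
A has 58 distinct eigenvalues ≈ [2.0, 1.997, 1.988, 1.973, 1.952, 1.926, 1.893, 1.856, 1.812, 1.763, 1.709, 1.65, 1.585, 1.516, 1.443, 1.365, 1.283, 1.198, 1.108, 1.016, 0.92, 0.822, 0.721, 0.618, 0.513, 0.407, 0.299, 0.191, 0.082, -0.027, -0.136, -0.245, -0.353, -0.46, -0.566, -0.67, -0.772, -0.871, -0.968, -1.062, -1.153, -1.241, -1.325, -1.405, -1.48, -1.551, -1.618, -1.68, -1.737, -1.788, -1.834, -1.875, -1.91, -1.94, -1.964, -1.981, -1.993, -1.999].
λ_max=2, λ_min=-2*cos(pi/115); ϑ = −115·λ_min/(λ_max−λ_min) = 115*cos(pi/115)/(cos(pi/115) + 1).
= 57.489270835… (decimal).
α=57, χ(Ḡ)=58; ϑ=115*cos(pi/115)/(cos(pi/115) + 1) lies between (both strict).

115*cos(pi/115)/(cos(pi/115) + 1)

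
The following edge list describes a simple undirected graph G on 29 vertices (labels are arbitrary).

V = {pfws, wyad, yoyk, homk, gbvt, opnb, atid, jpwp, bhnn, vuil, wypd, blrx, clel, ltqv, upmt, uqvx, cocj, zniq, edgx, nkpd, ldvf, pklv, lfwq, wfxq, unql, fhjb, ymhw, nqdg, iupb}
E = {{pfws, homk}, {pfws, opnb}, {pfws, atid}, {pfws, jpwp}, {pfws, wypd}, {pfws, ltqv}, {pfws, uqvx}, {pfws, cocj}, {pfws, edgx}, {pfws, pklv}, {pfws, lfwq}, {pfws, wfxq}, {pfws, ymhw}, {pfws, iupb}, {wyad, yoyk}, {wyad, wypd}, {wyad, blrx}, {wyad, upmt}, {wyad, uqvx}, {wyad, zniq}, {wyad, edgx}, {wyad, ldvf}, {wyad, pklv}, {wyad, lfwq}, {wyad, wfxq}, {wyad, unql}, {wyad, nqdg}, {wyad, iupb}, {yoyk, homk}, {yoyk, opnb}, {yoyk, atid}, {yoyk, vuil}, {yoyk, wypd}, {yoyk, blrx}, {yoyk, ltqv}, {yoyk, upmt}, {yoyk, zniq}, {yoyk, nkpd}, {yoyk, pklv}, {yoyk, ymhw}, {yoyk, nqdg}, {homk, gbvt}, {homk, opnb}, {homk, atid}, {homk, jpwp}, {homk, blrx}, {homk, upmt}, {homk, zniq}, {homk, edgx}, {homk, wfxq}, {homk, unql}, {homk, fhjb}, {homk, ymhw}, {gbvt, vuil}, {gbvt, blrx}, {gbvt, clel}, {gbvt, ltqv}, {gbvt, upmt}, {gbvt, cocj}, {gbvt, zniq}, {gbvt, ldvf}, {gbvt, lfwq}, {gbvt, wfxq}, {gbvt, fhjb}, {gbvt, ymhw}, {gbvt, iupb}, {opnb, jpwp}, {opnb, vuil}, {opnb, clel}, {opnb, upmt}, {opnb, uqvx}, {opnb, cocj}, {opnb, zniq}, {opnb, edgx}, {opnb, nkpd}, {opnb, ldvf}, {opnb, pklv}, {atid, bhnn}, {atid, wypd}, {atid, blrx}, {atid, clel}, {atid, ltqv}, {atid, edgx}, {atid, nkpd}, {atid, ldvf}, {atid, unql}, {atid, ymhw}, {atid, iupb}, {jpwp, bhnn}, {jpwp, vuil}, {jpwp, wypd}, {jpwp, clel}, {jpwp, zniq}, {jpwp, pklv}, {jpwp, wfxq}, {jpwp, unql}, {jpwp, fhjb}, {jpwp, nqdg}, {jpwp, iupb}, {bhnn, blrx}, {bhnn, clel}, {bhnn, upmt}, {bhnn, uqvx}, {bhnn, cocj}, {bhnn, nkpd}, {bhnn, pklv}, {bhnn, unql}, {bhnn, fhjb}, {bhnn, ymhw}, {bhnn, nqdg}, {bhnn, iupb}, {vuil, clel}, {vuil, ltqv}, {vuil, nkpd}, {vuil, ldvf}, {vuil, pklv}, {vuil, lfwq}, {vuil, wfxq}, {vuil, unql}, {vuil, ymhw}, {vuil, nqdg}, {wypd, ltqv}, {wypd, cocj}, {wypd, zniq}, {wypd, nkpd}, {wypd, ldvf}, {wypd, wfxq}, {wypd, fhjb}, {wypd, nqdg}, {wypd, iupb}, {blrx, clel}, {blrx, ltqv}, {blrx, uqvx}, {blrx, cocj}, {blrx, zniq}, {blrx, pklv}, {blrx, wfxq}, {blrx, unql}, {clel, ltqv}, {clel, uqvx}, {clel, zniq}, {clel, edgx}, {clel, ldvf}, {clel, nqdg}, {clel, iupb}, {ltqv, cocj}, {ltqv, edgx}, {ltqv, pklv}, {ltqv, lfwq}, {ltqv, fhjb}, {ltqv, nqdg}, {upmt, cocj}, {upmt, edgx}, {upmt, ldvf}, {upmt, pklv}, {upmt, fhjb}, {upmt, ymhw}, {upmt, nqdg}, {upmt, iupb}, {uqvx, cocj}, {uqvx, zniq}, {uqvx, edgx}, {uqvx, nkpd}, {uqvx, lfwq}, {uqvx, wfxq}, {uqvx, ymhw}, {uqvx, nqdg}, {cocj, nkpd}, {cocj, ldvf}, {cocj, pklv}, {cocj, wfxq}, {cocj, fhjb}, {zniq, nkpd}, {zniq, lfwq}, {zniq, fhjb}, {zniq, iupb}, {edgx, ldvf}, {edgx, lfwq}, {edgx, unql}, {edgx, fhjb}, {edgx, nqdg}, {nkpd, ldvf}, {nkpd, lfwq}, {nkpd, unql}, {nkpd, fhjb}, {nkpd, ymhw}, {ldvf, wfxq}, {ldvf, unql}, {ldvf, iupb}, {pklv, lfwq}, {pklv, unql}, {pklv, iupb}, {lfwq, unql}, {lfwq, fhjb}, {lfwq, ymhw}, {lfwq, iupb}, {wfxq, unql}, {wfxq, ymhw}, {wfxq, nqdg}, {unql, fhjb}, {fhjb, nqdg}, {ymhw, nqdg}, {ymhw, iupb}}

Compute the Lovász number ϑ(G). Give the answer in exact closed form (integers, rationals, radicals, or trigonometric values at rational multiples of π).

deg(unql) = 14; N(unql) = {wyad, homk, atid, jpwp, bhnn, vuil, blrx, edgx, nkpd, ldvf, pklv, lfwq, wfxq, fhjb}.
Vertex zniq has 14 neighbors: wyad, yoyk, homk, gbvt, opnb, jpwp, wypd, blrx, clel, uqvx, nkpd, lfwq, fhjb, iupb.
Vertex wfxq has 14 neighbors: pfws, wyad, homk, gbvt, jpwp, vuil, wypd, blrx, uqvx, cocj, ldvf, unql, ymhw, nqdg.
Vertex clel has 14 neighbors: gbvt, opnb, atid, jpwp, bhnn, vuil, blrx, ltqv, uqvx, zniq, edgx, ldvf, nqdg, iupb.
Every vertex has degree 14 (N=29); SR(29,14,6,7) — a Paley graph.
Distinct eigenvalues (to 4 d.p.): [14.0, 2.1926, -3.1926].
λ_max=14, λ_min=-sqrt(29)/2 - 1/2; ϑ = −29·λ_min/(λ_max−λ_min) = sqrt(29).
ϑ(G) ≈ 5.3851648.

sqrt(29)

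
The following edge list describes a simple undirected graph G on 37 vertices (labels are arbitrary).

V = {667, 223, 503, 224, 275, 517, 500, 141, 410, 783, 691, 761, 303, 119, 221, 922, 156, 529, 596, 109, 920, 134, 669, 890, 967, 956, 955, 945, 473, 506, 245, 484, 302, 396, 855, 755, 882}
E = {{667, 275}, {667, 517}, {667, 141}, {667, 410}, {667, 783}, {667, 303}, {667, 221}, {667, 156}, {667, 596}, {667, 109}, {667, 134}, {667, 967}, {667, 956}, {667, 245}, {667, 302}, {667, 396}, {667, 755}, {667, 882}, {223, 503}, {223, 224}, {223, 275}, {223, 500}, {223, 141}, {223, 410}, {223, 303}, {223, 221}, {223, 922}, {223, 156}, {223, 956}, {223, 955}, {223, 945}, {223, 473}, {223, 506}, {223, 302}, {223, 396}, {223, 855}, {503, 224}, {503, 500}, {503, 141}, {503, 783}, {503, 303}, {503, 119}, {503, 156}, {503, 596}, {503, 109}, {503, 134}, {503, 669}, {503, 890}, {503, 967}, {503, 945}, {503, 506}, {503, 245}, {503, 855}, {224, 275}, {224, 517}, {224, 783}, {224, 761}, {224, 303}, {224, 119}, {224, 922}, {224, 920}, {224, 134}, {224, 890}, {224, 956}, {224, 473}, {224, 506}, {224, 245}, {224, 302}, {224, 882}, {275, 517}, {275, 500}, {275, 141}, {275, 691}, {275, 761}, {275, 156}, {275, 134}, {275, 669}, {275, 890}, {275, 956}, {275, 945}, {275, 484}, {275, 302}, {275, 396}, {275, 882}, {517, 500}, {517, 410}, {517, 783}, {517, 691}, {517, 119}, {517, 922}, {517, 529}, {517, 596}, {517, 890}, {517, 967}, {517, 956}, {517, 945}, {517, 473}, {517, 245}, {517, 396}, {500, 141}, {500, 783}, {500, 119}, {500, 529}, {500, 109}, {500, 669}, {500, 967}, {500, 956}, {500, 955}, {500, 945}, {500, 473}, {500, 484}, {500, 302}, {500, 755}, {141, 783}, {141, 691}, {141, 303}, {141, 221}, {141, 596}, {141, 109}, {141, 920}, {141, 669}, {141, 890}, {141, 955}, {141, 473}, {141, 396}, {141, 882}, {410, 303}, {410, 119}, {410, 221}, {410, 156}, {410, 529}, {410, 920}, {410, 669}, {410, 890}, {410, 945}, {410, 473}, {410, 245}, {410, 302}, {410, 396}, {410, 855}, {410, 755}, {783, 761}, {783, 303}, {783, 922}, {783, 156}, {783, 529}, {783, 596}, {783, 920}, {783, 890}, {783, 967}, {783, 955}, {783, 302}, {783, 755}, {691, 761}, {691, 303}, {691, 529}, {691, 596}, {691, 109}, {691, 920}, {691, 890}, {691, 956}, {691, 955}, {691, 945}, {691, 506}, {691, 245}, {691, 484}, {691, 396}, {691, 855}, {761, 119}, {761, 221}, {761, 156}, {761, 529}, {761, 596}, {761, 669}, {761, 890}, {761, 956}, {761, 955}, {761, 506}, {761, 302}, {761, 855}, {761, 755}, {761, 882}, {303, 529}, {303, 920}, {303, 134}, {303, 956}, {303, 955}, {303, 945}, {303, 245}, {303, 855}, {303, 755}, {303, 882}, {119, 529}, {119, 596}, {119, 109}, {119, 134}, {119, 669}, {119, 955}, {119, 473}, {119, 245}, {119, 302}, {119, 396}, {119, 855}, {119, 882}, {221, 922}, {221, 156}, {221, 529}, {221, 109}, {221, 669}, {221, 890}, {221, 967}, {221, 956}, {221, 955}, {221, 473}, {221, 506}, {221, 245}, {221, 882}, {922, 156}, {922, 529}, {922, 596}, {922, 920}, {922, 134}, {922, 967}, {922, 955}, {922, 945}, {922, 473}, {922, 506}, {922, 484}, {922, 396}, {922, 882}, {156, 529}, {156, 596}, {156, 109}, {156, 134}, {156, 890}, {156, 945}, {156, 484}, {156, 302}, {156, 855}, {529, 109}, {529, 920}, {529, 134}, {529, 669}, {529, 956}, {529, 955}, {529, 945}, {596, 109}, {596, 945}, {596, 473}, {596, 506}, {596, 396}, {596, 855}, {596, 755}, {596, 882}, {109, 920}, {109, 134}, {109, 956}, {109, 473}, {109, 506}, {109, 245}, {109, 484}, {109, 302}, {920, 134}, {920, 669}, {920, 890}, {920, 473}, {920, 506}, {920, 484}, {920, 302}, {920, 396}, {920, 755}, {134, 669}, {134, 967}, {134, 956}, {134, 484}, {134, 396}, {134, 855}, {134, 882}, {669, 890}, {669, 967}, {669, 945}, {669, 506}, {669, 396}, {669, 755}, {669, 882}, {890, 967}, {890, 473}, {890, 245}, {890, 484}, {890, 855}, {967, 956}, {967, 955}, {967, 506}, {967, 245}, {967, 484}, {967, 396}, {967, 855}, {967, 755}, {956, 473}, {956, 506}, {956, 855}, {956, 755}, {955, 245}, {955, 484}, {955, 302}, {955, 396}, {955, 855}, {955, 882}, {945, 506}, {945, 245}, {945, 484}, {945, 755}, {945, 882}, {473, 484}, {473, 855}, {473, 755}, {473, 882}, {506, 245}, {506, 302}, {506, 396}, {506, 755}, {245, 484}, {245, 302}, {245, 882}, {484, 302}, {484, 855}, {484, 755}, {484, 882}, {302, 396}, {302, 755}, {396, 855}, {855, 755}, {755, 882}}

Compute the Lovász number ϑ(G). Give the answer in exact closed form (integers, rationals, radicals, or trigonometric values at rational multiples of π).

sqrt(37)

deg(156) = 18; N(156) = {667, 223, 503, 275, 410, 783, 761, 221, 922, 529, 596, 109, 134, 890, 945, 484, 302, 855}.
N(134) = {667, 503, 224, 275, 303, 119, 922, 156, 529, 109, 920, 669, 967, 956, 484, 396, 855, 882}, |N(134)| = 18.
N(955) = {223, 500, 141, 783, 691, 761, 303, 119, 221, 922, 529, 967, 245, 484, 302, 396, 855, 882}, |N(955)| = 18.
deg(945) = 18; N(945) = {223, 503, 275, 517, 500, 410, 691, 303, 922, 156, 529, 596, 669, 506, 245, 484, 755, 882}.
37-vertex 18-regular graph: Paley(37): SR with (k,λ,μ)=(18,8,9).
A has 3 distinct eigenvalues ≈ [18.0, 2.541, -3.541].
Lovász: ϑ = −37(-sqrt(37)/2 - 1/2)/(18+-(-sqrt(37)/2 - 1/2)) = sqrt(37).
= 6.082762530… (decimal).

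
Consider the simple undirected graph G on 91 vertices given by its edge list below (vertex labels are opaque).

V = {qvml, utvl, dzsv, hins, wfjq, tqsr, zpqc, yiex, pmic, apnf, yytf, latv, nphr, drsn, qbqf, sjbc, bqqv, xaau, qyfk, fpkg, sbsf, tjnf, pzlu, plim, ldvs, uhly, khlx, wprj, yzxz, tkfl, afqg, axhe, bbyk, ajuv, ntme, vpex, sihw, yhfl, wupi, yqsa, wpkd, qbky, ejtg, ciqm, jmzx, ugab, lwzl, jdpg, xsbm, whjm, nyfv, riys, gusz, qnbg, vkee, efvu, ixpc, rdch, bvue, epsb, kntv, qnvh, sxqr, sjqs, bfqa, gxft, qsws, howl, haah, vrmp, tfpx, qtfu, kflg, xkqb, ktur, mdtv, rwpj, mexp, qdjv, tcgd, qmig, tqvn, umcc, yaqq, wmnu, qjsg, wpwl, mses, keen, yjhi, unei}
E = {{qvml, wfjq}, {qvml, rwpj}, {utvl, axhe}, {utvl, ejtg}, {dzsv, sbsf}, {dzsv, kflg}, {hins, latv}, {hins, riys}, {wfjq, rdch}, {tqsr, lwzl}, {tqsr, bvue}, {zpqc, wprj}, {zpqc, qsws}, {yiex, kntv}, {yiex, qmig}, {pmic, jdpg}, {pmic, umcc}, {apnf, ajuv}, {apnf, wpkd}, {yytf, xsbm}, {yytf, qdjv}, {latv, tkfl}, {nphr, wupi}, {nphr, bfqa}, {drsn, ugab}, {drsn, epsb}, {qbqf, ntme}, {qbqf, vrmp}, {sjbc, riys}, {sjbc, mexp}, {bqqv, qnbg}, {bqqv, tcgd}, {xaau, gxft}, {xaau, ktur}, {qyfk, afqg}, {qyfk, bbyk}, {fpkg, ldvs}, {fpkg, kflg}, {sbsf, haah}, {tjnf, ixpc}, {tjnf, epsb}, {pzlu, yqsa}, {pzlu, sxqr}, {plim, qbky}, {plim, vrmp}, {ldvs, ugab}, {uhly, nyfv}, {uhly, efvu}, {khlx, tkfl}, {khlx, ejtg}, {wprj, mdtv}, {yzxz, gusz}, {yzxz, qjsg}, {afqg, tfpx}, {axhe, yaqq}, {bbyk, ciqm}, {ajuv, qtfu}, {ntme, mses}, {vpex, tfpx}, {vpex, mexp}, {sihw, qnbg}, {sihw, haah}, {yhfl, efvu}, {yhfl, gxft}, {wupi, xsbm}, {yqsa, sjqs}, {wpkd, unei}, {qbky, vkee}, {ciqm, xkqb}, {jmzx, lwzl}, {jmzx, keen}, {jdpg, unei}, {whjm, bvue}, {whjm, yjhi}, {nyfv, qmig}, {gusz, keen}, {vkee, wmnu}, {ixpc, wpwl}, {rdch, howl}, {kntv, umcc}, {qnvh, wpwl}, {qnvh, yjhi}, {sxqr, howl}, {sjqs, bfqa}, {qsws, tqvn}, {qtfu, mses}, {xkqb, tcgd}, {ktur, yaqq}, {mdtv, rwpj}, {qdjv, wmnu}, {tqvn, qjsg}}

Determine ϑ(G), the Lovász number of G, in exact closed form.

91*cos(pi/91)/(cos(pi/91) + 1)

N(bvue) = {tqsr, whjm}, |N(bvue)| = 2.
Vertex qjsg has 2 neighbors: yzxz, tqvn.
Vertex qbky has 2 neighbors: plim, vkee.
N(axhe) = {utvl, yaqq}, |N(axhe)| = 2.
2-regular, N=91; this is C_{91}, the 91-cycle.
The 46 distinct eigenvalues: [2.0, 1.9952, 1.981, 1.9572, 1.9242, 1.882, 1.8308, 1.7709, 1.7026, 1.6261, 1.5419, 1.4504, 1.3519, 1.247, 1.1361, 1.0199, 0.8987, 0.7733, 0.6442, 0.5121, 0.3775, 0.2411, 0.1035, -0.0345, -0.1724, -0.3095, -0.445, -0.5785, -0.7092, -0.8365, -0.9599, -1.0786, -1.1923, -1.3002, -1.402, -1.497, -1.585, -1.6653, -1.7378, -1.8019, -1.8575, -1.9042, -1.9419, -1.9703, -1.9893, -1.9988].
Lovász (edge-transitive): ϑ = −91·(-2*cos(pi/91))/((2)−(-2*cos(pi/91))) = 91*cos(pi/91)/(cos(pi/91) + 1).
≈ 45.4864402 (to 7 d.p.).
Lovász sandwich 45 ≤ 91*cos(pi/91)/(cos(pi/91) + 1) ≤ 46: both strict.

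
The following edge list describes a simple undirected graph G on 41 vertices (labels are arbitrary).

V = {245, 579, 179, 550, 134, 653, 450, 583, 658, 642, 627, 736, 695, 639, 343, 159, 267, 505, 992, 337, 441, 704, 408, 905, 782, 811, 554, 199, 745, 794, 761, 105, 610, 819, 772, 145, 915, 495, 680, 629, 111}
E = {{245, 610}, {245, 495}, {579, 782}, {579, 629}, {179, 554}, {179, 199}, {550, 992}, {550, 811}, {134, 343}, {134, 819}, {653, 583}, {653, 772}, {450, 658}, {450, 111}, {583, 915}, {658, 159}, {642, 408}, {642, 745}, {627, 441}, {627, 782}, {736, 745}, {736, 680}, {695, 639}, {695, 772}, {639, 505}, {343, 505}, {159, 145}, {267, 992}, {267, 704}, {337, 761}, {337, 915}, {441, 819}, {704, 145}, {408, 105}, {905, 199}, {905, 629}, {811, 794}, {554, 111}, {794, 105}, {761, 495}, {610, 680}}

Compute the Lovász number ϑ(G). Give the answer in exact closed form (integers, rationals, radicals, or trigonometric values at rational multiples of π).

41*cos(pi/41)/(cos(pi/41) + 1)

deg(610) = 2; N(610) = {245, 680}.
N(761) = {337, 495}, |N(761)| = 2.
deg(337) = 2; N(337) = {761, 915}.
N(653) = {583, 772}, |N(653)| = 2.
2-regular, N=41; connected 2-regular on 41 ⇒ C_{41}.
The 21 distinct eigenvalues: [2.0, 1.9766, 1.9068, 1.7923, 1.6359, 1.441, 1.2125, 0.9554, 0.676, 0.3808, 0.0766, -0.2294, -0.53, -0.8181, -1.0871, -1.3307, -1.543, -1.7191, -1.855, -1.9474, -1.9941].
Lovász (edge-transitive): ϑ = −41·(-2*cos(pi/41))/((2)−(-2*cos(pi/41))) = 41*cos(pi/41)/(cos(pi/41) + 1).
= 20.469880274… (decimal).
Sandwich: α(G)=20 ≤ ϑ(G)=41*cos(pi/41)/(cos(pi/41) + 1) ≤ χ(Ḡ)=21 (both strict).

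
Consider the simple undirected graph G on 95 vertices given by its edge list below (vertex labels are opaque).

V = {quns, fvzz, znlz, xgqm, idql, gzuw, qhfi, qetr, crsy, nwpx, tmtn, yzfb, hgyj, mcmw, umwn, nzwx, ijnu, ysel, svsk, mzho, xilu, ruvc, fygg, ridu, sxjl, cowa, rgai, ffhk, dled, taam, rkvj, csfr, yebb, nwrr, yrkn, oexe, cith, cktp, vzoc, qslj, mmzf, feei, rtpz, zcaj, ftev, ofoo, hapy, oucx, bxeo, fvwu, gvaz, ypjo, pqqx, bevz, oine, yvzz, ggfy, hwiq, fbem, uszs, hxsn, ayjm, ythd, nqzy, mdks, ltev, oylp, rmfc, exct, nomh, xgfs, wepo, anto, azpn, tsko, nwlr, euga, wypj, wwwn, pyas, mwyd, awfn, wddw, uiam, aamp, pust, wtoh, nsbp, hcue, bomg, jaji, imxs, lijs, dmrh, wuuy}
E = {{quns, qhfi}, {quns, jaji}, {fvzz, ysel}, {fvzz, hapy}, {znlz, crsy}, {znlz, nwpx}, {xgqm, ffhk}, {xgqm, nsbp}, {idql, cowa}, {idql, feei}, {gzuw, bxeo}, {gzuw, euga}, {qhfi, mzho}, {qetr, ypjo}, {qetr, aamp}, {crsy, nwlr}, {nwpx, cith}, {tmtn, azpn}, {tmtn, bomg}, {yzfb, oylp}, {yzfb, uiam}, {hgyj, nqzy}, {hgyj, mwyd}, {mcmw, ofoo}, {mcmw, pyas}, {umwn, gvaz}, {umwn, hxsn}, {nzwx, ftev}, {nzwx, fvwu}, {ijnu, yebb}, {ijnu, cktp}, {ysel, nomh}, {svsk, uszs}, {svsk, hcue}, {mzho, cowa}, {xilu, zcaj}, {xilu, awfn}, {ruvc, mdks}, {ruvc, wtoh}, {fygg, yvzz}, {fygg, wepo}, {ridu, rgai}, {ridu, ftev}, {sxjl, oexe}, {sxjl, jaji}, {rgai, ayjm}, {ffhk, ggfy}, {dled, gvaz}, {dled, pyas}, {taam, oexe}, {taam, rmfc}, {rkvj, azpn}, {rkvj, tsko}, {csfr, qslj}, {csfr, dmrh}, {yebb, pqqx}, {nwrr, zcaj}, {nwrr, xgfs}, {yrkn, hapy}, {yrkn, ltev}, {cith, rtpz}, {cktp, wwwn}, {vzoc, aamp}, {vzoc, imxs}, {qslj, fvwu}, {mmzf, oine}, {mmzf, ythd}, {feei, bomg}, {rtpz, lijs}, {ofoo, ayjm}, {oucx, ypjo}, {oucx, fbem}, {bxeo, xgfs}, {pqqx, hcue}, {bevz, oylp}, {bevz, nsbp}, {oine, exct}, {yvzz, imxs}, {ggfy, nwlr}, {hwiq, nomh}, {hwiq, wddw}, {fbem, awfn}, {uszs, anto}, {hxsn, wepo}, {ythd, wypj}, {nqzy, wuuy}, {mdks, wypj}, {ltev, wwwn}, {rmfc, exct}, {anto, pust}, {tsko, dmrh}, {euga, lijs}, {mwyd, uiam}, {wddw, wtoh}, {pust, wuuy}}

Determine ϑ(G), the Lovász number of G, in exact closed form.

95*cos(pi/95)/(cos(pi/95) + 1)

deg(mzho) = 2; N(mzho) = {qhfi, cowa}.
Vertex aamp has 2 neighbors: qetr, vzoc.
Vertex xgfs has 2 neighbors: nwrr, bxeo.
N(wuuy) = {nqzy, pust}, |N(wuuy)| = 2.
95-vertex 2-regular graph: a single 95-cycle (edge-transitive).
spec(A) ≈ [2.0, 1.9956, 1.9825, 1.9608, 1.9304, 1.8916, 1.8446, 1.7895, 1.7265, 1.656, 1.5783, 1.4936, 1.4025, 1.3052, 1.2022, 1.0939, 0.9808, 0.8635, 0.7424, 0.618, 0.491, 0.3618, 0.231, 0.0992, -0.0331, -0.1652, -0.2965, -0.4266, -0.5548, -0.6806, -0.8034, -0.9227, -1.0379, -1.1487, -1.2544, -1.3546, -1.4489, -1.5368, -1.618, -1.6922, -1.7589, -1.818, -1.8691, -1.9121, -1.9467, -1.9727, -1.9902, -1.9989] (distinct, 4 d.p.).
−95·(-2*cos(pi/95)) / ((2)−(-2*cos(pi/95))) = 95*cos(pi/95)/(cos(pi/95) + 1) = ϑ(G).
Numerically 47.4870.
α=47, χ(Ḡ)=48; ϑ=95*cos(pi/95)/(cos(pi/95) + 1) lies between (both strict).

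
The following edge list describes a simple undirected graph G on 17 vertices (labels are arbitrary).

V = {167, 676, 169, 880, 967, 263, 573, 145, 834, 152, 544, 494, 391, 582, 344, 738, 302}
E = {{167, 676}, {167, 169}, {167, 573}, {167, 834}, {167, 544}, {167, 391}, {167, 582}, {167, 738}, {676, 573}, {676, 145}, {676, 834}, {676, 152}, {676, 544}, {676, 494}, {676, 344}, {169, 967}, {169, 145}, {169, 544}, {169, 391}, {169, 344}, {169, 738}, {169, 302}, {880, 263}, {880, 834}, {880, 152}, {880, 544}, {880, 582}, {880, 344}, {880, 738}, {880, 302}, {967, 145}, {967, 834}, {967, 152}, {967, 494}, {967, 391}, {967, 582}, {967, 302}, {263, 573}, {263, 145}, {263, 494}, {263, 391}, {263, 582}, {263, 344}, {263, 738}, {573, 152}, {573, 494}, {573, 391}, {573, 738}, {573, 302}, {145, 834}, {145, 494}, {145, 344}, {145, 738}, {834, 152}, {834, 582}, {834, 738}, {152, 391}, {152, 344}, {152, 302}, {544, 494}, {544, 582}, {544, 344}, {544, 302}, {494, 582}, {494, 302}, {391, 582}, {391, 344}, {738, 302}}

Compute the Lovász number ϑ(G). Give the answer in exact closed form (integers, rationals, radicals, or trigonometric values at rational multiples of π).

sqrt(17)

N(582) = {167, 880, 967, 263, 834, 544, 494, 391}, |N(582)| = 8.
N(391) = {167, 169, 967, 263, 573, 152, 582, 344}, |N(391)| = 8.
Vertex 302 has 8 neighbors: 169, 880, 967, 573, 152, 544, 494, 738.
deg(834) = 8; N(834) = {167, 676, 880, 967, 145, 152, 582, 738}.
deg(v) = 8 for all v (|V|=17); SR(17,8,3,4) — a Paley graph.
A has 3 distinct eigenvalues ≈ [8.0, 1.561553, -2.561553].
λ_max=8, λ_min=-sqrt(17)/2 - 1/2; ϑ = −17·λ_min/(λ_max−λ_min) = sqrt(17).
= 4.12310563… (decimal).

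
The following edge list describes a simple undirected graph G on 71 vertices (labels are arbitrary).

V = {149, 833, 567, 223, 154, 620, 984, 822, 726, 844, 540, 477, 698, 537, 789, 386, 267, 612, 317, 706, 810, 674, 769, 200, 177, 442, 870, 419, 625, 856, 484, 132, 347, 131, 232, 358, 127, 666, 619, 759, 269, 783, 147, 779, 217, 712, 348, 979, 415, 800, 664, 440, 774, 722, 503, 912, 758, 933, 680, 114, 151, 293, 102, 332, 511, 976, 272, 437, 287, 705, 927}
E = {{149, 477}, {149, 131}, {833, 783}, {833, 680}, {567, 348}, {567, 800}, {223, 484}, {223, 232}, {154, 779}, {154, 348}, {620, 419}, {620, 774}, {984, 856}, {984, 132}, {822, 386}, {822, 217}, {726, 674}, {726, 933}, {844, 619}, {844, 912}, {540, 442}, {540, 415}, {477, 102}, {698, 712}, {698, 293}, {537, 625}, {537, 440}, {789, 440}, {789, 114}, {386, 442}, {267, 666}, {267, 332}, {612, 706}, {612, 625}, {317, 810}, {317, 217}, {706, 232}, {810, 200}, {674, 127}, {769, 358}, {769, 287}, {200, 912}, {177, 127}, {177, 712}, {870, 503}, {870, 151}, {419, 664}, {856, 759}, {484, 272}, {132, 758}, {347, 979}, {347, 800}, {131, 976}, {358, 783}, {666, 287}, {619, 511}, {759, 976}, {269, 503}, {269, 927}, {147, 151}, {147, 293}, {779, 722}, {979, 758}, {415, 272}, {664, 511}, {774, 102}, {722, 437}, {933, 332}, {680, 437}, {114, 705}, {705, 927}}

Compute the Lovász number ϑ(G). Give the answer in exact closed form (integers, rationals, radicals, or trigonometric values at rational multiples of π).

71*cos(pi/71)/(cos(pi/71) + 1)

deg(779) = 2; N(779) = {154, 722}.
N(147) = {151, 293}, |N(147)| = 2.
Vertex 712 has 2 neighbors: 698, 177.
Vertex 619 has 2 neighbors: 844, 511.
Every vertex has degree 2 (N=71); connected 2-regular on 71 ⇒ C_{71}.
Distinct eigenvalues (to 5 d.p.): [2.0, 1.99217, 1.96876, 1.92993, 1.876, 1.80739, 1.72463, 1.62837, 1.51937, 1.39848, 1.26665, 1.1249, 0.97435, 0.81617, 0.6516, 0.48194, 0.3085, 0.13265, -0.04424, -0.22079, -0.3956, -0.56732, -0.7346, -0.89613, -1.05065, -1.19694, -1.33387, -1.46036, -1.57542, -1.67814, -1.76774, -1.8435, -1.90483, -1.95125, -1.98241, -1.99804].
λ_max=2, λ_min=-2*cos(pi/71); ϑ = −71·λ_min/(λ_max−λ_min) = 71*cos(pi/71)/(cos(pi/71) + 1).
Numerically 35.4826183.
Lovász sandwich 35 ≤ 71*cos(pi/71)/(cos(pi/71) + 1) ≤ 36: both strict.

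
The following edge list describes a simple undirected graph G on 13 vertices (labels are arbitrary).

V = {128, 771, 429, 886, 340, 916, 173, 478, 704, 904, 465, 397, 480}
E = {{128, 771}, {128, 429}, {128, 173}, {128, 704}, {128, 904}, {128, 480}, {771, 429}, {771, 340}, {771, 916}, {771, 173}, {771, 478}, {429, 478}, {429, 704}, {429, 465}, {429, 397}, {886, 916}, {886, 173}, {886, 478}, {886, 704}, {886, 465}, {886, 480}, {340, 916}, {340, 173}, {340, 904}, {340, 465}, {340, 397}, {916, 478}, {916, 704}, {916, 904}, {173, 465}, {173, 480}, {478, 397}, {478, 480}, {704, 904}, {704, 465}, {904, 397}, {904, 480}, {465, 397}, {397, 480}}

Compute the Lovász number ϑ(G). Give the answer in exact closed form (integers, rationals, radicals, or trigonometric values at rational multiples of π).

sqrt(13)

N(128) = {771, 429, 173, 704, 904, 480}, |N(128)| = 6.
deg(480) = 6; N(480) = {128, 886, 173, 478, 904, 397}.
Vertex 771 has 6 neighbors: 128, 429, 340, 916, 173, 478.
Vertex 429 has 6 neighbors: 128, 771, 478, 704, 465, 397.
deg(v) = 6 for all v (|V|=13); SR(13,6,2,3) — a Paley graph.
Distinct eigenvalues (to 5 d.p.): [6.0, 1.30278, -2.30278].
ϑ = −N·λ_min/(λ_max−λ_min) = −13·(-sqrt(13)/2 - 1/2)/(6−(-sqrt(13)/2 - 1/2)) = sqrt(13).
Numerically 3.60555128.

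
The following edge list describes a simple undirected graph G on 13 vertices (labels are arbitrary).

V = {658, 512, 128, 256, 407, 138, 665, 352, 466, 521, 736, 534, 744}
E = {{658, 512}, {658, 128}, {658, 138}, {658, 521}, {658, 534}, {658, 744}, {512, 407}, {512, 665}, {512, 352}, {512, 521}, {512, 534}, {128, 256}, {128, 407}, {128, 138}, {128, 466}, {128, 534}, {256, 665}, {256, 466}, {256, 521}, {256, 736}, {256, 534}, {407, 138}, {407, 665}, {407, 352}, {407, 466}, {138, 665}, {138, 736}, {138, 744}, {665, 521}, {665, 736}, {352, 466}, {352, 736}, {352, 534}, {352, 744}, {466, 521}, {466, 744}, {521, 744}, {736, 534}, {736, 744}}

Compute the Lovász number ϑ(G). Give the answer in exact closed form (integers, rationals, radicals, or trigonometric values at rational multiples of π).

sqrt(13)

Vertex 534 has 6 neighbors: 658, 512, 128, 256, 352, 736.
N(736) = {256, 138, 665, 352, 534, 744}, |N(736)| = 6.
Vertex 744 has 6 neighbors: 658, 138, 352, 466, 521, 736.
Vertex 352 has 6 neighbors: 512, 407, 466, 736, 534, 744.
Regular of degree 6 on 13 vertices: SR(13,6,2,3) — a Paley graph.
spec(A) ≈ [6.0, 1.3028, -2.3028] (distinct, 4 d.p.).
With N=13: ϑ(G) = 13·(-(-sqrt(13)/2 - 1/2))/(6−(-sqrt(13)/2 - 1/2)) = sqrt(13).
Numerically 3.60555.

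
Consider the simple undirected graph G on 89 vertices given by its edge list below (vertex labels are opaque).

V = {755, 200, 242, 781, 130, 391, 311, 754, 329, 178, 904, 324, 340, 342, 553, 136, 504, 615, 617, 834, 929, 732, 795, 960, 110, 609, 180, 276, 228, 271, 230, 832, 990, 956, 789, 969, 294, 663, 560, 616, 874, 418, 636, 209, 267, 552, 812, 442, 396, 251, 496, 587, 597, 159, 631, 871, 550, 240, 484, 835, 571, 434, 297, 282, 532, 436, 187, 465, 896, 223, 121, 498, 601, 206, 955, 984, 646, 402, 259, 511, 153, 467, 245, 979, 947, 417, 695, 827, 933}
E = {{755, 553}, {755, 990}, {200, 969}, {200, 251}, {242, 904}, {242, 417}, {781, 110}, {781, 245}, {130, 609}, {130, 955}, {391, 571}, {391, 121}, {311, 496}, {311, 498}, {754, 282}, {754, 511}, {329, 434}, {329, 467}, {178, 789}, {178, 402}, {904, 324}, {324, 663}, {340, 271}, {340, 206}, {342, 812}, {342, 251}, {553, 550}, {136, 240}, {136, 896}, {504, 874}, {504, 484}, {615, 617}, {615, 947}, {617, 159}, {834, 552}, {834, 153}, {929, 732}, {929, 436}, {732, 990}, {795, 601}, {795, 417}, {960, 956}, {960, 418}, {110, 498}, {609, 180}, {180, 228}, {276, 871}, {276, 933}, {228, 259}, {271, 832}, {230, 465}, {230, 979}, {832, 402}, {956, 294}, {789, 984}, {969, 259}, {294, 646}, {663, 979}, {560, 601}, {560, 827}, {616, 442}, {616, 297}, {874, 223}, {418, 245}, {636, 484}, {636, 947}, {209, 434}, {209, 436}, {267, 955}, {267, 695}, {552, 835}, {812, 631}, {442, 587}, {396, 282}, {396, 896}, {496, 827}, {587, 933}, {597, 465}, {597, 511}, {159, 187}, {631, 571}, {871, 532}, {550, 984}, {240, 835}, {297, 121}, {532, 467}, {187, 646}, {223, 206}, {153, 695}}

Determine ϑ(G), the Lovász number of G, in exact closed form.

89*cos(pi/89)/(cos(pi/89) + 1)

Vertex 871 has 2 neighbors: 276, 532.
Vertex 297 has 2 neighbors: 616, 121.
deg(601) = 2; N(601) = {795, 560}.
N(874) = {504, 223}, |N(874)| = 2.
deg(v) = 2 for all v (|V|=89); a single 89-cycle (edge-transitive).
The 45 distinct eigenvalues: [2.0, 1.995018, 1.980097, 1.955311, 1.920784, 1.876688, 1.823242, 1.760713, 1.689412, 1.609694, 1.521958, 1.426638, 1.324212, 1.215188, 1.10011, 0.979551, 0.854113, 0.724419, 0.591116, 0.454869, 0.316355, 0.176265, 0.035297, -0.105847, -0.246463, -0.385852, -0.523319, -0.658178, -0.789758, -0.917404, -1.040479, -1.158371, -1.270491, -1.376282, -1.475217, -1.566802, -1.650581, -1.726138, -1.793094, -1.851118, -1.89992, -1.939256, -1.968931, -1.988796, -1.998754].
With N=89: ϑ(G) = 89·(-(-1)*2*cos(pi/89))/(2−(-2*cos(pi/89))) = 89*cos(pi/89)/(cos(pi/89) + 1).
= 44.486135… (decimal).
Lovász sandwich 44 ≤ 89*cos(pi/89)/(cos(pi/89) + 1) ≤ 45: both strict.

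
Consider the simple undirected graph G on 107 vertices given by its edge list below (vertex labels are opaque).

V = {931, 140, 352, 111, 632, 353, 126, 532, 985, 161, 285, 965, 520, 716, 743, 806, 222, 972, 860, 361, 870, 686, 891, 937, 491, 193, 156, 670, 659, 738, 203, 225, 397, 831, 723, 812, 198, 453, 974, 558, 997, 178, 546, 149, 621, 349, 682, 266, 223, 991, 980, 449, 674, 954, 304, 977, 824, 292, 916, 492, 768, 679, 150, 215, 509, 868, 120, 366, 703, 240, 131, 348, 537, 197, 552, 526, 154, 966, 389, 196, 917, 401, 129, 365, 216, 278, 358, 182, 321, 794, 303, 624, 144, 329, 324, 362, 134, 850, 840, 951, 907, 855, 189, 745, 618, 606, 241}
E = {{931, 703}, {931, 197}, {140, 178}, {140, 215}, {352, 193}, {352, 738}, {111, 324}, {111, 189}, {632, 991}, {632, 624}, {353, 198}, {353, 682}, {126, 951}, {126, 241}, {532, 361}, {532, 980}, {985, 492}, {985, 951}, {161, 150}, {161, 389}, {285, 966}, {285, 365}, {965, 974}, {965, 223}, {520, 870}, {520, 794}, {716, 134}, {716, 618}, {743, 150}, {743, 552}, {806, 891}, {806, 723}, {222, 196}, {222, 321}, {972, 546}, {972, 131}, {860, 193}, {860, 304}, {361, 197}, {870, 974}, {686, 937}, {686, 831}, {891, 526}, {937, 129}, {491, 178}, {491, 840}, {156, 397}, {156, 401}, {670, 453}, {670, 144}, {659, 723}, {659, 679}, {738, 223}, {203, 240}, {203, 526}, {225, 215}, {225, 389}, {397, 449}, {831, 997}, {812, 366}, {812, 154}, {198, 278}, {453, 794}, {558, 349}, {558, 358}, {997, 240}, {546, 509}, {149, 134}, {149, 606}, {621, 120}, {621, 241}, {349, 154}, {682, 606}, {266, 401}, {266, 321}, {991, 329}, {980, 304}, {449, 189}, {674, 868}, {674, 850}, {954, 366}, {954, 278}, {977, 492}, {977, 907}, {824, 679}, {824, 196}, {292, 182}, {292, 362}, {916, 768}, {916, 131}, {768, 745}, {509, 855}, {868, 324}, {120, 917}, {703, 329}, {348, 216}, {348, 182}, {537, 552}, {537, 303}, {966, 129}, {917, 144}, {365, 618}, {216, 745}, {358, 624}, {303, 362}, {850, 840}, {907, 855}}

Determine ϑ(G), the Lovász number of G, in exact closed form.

deg(794) = 2; N(794) = {520, 453}.
Vertex 907 has 2 neighbors: 977, 855.
Vertex 361 has 2 neighbors: 532, 197.
deg(974) = 2; N(974) = {965, 870}.
G on 107 vertices is 2-regular; a single 107-cycle (edge-transitive).
A has 54 distinct eigenvalues ≈ [2.0, 1.996553, 1.986223, 1.969046, 1.945082, 1.914413, 1.877144, 1.833404, 1.783344, 1.727137, 1.664975, 1.597075, 1.523668, 1.44501, 1.36137, 1.273037, 1.180316, 1.083526, 0.983001, 0.879087, 0.772143, 0.662537, 0.550647, 0.43686, 0.321566, 0.205163, 0.088054, -0.02936, -0.146672, -0.263478, -0.379376, -0.493966, -0.606854, -0.717649, -0.825971, -0.931446, -1.033709, -1.132409, -1.227206, -1.317772, -1.403795, -1.484979, -1.561044, -1.631728, -1.696787, -1.755997, -1.809154, -1.856074, -1.896596, -1.930579, -1.957908, -1.978487, -1.992247, -1.999138].
λ_max=2, λ_min=-2*cos(pi/107); ϑ = −107·λ_min/(λ_max−λ_min) = 107*cos(pi/107)/(cos(pi/107) + 1).
≈ 53.4884684 (to 7 d.p.).
Check 53 ≤ 107*cos(pi/107)/(cos(pi/107) + 1) ≤ 54: both strict.

107*cos(pi/107)/(cos(pi/107) + 1)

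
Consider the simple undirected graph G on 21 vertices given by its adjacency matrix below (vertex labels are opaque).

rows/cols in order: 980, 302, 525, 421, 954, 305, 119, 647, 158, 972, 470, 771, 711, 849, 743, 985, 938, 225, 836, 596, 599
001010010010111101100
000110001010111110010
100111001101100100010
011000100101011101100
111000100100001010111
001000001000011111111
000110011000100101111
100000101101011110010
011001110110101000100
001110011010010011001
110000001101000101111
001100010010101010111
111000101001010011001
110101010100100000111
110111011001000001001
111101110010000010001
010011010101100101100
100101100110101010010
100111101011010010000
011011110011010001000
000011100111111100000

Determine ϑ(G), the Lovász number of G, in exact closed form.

deg(119) = 10; N(119) = {421, 954, 647, 158, 711, 985, 225, 836, 596, 599}.
N(836) = {980, 421, 954, 305, 119, 158, 470, 771, 849, 938}, |N(836)| = 10.
N(525) = {980, 421, 954, 305, 158, 972, 771, 711, 985, 596}, |N(525)| = 10.
N(954) = {980, 302, 525, 119, 972, 743, 938, 836, 596, 599}, |N(954)| = 10.
21-vertex 10-regular graph: Kneser-type, 2-subsets of [7].
A has 3 distinct eigenvalues ≈ [10.0, 1.0, -4.0].
−21·(-4) / ((10)−(-4)) = 6 = ϑ(G).
= 6.00000000… (decimal).

6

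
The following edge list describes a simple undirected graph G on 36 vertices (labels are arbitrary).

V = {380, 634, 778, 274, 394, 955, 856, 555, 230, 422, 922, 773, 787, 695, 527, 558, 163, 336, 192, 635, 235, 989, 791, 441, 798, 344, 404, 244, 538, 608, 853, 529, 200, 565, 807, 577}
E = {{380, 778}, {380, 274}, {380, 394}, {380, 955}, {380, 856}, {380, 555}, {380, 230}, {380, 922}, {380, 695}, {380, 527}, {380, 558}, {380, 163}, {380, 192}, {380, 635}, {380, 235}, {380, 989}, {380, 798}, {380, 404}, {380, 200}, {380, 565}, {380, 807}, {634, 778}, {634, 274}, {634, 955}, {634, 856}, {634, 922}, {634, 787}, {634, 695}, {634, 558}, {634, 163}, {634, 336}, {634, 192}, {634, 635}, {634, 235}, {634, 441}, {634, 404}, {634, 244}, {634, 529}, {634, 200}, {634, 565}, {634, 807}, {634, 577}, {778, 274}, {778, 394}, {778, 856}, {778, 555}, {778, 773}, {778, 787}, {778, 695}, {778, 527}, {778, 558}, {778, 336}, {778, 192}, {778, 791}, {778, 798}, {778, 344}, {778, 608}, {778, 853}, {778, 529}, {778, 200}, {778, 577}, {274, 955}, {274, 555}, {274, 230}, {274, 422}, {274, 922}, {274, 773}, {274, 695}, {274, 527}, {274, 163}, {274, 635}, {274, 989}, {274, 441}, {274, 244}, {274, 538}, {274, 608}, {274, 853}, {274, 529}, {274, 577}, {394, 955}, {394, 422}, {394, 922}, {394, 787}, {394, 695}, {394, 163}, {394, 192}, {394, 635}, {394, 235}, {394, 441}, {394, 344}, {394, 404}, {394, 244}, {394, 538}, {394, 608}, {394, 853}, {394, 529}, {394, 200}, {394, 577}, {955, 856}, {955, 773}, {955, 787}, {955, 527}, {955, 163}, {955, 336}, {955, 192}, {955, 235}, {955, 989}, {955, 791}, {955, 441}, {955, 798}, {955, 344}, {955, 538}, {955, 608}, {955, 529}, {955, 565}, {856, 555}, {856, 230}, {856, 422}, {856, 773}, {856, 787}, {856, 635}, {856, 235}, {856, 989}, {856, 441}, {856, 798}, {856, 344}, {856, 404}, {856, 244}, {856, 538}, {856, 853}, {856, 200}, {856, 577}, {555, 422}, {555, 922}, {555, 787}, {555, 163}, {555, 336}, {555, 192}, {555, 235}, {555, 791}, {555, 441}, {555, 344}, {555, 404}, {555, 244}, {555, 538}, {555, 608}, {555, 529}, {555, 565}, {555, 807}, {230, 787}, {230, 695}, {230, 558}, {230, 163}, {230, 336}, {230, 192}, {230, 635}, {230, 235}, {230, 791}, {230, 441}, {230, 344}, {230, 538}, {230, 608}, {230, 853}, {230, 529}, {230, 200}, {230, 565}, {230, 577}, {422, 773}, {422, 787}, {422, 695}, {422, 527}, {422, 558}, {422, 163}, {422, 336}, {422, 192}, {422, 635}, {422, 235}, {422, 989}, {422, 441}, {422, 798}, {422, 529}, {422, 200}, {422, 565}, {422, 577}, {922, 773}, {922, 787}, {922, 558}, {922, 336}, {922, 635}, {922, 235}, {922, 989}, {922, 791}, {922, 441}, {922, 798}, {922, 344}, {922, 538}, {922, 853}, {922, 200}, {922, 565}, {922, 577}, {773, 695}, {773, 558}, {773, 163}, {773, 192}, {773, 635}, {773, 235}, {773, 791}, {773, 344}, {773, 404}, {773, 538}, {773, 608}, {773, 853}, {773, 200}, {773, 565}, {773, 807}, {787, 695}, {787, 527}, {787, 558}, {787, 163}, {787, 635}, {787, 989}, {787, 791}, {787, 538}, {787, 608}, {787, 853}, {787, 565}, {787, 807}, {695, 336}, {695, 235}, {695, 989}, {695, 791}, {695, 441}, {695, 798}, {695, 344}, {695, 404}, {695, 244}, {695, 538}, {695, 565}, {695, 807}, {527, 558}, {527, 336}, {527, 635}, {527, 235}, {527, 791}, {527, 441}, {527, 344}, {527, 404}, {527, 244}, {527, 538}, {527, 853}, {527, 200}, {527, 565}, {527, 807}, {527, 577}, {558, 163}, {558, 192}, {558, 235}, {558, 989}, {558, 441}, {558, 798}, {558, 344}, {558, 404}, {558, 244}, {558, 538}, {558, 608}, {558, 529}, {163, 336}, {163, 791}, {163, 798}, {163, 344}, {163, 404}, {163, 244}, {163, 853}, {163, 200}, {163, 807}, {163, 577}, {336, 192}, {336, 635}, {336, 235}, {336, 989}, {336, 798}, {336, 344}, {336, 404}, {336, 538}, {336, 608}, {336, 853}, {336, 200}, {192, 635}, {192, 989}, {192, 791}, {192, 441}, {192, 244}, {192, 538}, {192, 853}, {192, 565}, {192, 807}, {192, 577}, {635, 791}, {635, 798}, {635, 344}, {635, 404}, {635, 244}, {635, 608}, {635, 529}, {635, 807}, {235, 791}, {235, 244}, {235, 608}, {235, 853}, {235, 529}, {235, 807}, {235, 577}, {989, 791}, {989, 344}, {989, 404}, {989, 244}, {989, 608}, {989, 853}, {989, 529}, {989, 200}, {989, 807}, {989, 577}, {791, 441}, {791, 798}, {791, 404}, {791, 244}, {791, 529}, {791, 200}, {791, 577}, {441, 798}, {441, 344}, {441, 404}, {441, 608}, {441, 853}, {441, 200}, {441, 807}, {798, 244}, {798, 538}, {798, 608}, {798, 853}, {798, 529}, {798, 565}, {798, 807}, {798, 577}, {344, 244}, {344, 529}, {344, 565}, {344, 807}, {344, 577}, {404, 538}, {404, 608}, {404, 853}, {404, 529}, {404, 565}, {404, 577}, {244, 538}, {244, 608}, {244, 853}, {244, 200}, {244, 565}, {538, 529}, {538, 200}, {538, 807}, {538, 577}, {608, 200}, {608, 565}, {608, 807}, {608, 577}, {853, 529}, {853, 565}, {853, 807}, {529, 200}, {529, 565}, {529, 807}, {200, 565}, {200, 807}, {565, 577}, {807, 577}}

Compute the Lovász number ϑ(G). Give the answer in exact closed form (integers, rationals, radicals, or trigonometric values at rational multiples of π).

N(555) = {380, 778, 274, 856, 422, 922, 787, 163, 336, 192, 235, 791, 441, 344, 404, 244, 538, 608, 529, 565, 807}, |N(555)| = 21.
N(394) = {380, 778, 955, 422, 922, 787, 695, 163, 192, 635, 235, 441, 344, 404, 244, 538, 608, 853, 529, 200, 577}, |N(394)| = 21.
N(529) = {634, 778, 274, 394, 955, 555, 230, 422, 558, 635, 235, 989, 791, 798, 344, 404, 538, 853, 200, 565, 807}, |N(529)| = 21.
N(404) = {380, 634, 394, 856, 555, 773, 695, 527, 558, 163, 336, 635, 989, 791, 441, 538, 608, 853, 529, 565, 577}, |N(404)| = 21.
21-regular, N=36; this is K(9,2), the Kneser graph.
A has 3 distinct eigenvalues ≈ [21.0, 1.0, -6.0].
Lovász: ϑ = −36(-6)/(21+-1*(-6)) = 8.
≈ 8.00000 (to 5 d.p.).

8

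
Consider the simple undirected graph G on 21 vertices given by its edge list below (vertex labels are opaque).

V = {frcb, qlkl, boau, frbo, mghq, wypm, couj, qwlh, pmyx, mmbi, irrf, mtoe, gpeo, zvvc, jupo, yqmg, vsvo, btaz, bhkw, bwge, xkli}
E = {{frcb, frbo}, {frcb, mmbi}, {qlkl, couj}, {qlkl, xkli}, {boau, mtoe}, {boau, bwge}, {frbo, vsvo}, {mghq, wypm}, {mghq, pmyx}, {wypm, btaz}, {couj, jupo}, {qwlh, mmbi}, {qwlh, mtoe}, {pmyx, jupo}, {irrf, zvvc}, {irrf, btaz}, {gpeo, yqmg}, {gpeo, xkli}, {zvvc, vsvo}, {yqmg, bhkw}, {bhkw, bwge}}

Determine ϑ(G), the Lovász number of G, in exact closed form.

21*cos(pi/21)/(cos(pi/21) + 1)

N(mmbi) = {frcb, qwlh}, |N(mmbi)| = 2.
deg(zvvc) = 2; N(zvvc) = {irrf, vsvo}.
N(yqmg) = {gpeo, bhkw}, |N(yqmg)| = 2.
deg(pmyx) = 2; N(pmyx) = {mghq, jupo}.
deg(v) = 2 for all v (|V|=21); connected 2-regular on 21 ⇒ C_{21}.
Distinct eigenvalues (to 4 d.p.): [2.0, 1.9111, 1.6525, 1.247, 0.7307, 0.1495, -0.445, -1.0, -1.4661, -1.8019, -1.9777].
With N=21: ϑ(G) = 21·(-(-1)*2*cos(pi/21))/(2−(-2*cos(pi/21))) = 21*cos(pi/21)/(cos(pi/21) + 1).
Numerically 10.4410.
Check 10 ≤ 21*cos(pi/21)/(cos(pi/21) + 1) ≤ 11: both strict.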